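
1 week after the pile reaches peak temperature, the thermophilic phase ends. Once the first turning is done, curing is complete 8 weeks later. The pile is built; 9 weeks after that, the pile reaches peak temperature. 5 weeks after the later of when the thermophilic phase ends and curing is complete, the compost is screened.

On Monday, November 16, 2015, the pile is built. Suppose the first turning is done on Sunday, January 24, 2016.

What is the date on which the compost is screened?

Sunday, April 24, 2016

The pile is built: Nov 16, 2015.
The pile reaches peak temperature: Nov 16, 2015 + 9 weeks = Jan 18, 2016.
The thermophilic phase ends: Jan 18, 2016 + 1 week = Jan 25, 2016.
The first turning is done: Jan 24, 2016.
Curing is complete: Jan 24, 2016 + 8 weeks = Mar 20, 2016.
Both prerequisites met — the thermophilic phase ends (Jan 25, 2016), curing is complete (Mar 20, 2016); the later is Mar 20, 2016.
The compost is screened: Mar 20, 2016 + 5 weeks = Apr 24, 2016.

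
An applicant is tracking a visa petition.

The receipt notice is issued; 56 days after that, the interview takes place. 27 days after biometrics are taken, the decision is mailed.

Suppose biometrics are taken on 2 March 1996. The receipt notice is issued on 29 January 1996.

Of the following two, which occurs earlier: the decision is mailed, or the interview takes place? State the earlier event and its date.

Biometrics are taken: Mar 2, 1996.
The decision is mailed: Mar 2, 1996 + 27 days = Mar 29, 1996.
The receipt notice is issued: Jan 29, 1996.
The interview takes place: Jan 29, 1996 + 56 days = Mar 25, 1996.
Comparing: the decision is mailed on Mar 29, 1996 vs the interview takes place on Mar 25, 1996. Earlier: the interview takes place.

The interview takes place — 25 March 1996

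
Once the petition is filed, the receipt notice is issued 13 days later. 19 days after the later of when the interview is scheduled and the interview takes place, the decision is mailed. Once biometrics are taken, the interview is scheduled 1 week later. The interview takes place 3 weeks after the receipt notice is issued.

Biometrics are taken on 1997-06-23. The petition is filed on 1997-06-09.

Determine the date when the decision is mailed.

Biometrics are taken: Jun 23, 1997.
The interview is scheduled: Jun 23, 1997 + 1 week = Jun 30, 1997.
The petition is filed: Jun 9, 1997.
The receipt notice is issued: Jun 9, 1997 + 13 days = Jun 22, 1997.
The interview takes place: Jun 22, 1997 + 3 weeks = Jul 13, 1997.
Both prerequisites met — the interview is scheduled (Jun 30, 1997), the interview takes place (Jul 13, 1997); the later is Jul 13, 1997.
The decision is mailed: Jul 13, 1997 + 19 days = Aug 1, 1997.

1997-08-01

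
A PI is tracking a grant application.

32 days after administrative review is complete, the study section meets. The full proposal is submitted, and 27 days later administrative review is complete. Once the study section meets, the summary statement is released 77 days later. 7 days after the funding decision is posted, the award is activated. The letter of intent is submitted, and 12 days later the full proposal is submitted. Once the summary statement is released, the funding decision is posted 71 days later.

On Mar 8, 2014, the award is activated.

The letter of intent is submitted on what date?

The award is activated: Mar 8, 2014.
The funding decision is posted: Mar 8, 2014 − 7 days = Mar 1, 2014.
The summary statement is released: Mar 1, 2014 − 71 days = Dec 20, 2013.
The study section meets: Dec 20, 2013 − 77 days = Oct 4, 2013.
Administrative review is complete: Oct 4, 2013 − 32 days = Sep 2, 2013.
The full proposal is submitted: Sep 2, 2013 − 27 days = Aug 6, 2013.
The letter of intent is submitted: Aug 6, 2013 − 12 days = Jul 25, 2013.

Jul 25, 2013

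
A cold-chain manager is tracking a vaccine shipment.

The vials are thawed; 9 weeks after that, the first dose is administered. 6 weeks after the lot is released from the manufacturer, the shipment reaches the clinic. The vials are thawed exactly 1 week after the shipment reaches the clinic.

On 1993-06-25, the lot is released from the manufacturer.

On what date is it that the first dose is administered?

1993-10-15

The lot is released from the manufacturer: Jun 25, 1993.
The shipment reaches the clinic: Jun 25, 1993 + 6 weeks = Aug 6, 1993.
The vials are thawed: Aug 6, 1993 + 1 week = Aug 13, 1993.
The first dose is administered: Aug 13, 1993 + 9 weeks = Oct 15, 1993.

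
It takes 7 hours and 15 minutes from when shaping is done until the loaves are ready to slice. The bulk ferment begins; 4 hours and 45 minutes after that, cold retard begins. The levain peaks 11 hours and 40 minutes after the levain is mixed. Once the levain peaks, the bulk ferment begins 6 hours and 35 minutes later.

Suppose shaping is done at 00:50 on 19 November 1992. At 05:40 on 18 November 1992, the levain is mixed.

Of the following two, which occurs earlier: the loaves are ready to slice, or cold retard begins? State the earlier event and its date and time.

Cold retard begins — 04:40 on 19 November 1992

Shaping is done: 00:50 Nov 19, 1992.
The loaves are ready to slice: 00:50 Nov 19, 1992 + 7h15m = 08:05 Nov 19, 1992.
The levain is mixed: 05:40 Nov 18, 1992.
The levain peaks: 05:40 Nov 18, 1992 + 11h40m = 17:20 Nov 18, 1992.
The bulk ferment begins: 17:20 Nov 18, 1992 + 6h35m = 23:55 Nov 18, 1992.
Cold retard begins: 23:55 Nov 18, 1992 + 4h45m = 04:40 Nov 19, 1992.
Comparing: the loaves are ready to slice at 08:05 Nov 19, 1992 vs cold retard begins at 04:40 Nov 19, 1992. Earlier: cold retard begins.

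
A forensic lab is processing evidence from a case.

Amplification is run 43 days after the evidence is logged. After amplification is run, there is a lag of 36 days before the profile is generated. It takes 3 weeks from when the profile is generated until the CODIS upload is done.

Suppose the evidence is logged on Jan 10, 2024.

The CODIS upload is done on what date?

The evidence is logged: Jan 10, 2024.
Amplification is run: Jan 10, 2024 + 43 days = Feb 22, 2024.
The profile is generated: Feb 22, 2024 + 36 days = Mar 29, 2024.
The CODIS upload is done: Mar 29, 2024 + 3 weeks = Apr 19, 2024.

Apr 19, 2024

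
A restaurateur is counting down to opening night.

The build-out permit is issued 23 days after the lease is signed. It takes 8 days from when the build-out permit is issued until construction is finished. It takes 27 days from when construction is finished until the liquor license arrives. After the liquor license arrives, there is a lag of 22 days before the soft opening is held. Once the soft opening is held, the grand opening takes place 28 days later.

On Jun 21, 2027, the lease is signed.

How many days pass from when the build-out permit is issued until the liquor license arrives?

35 days

Causal path: the build-out permit is issued → construction is finished → the liquor license arrives.
Total delay along the path: 8 + 27 = 35 days.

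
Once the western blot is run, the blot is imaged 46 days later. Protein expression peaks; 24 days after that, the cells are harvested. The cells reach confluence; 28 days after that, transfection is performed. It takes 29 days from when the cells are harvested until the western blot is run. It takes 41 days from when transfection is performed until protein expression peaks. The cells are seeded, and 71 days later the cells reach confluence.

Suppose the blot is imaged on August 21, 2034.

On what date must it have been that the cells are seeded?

December 25, 2033

The blot is imaged: Aug 21, 2034.
The western blot is run: Aug 21, 2034 − 46 days = Jul 6, 2034.
The cells are harvested: Jul 6, 2034 − 29 days = Jun 7, 2034.
Protein expression peaks: Jun 7, 2034 − 24 days = May 14, 2034.
Transfection is performed: May 14, 2034 − 41 days = Apr 3, 2034.
The cells reach confluence: Apr 3, 2034 − 28 days = Mar 6, 2034.
The cells are seeded: Mar 6, 2034 − 71 days = Dec 25, 2033.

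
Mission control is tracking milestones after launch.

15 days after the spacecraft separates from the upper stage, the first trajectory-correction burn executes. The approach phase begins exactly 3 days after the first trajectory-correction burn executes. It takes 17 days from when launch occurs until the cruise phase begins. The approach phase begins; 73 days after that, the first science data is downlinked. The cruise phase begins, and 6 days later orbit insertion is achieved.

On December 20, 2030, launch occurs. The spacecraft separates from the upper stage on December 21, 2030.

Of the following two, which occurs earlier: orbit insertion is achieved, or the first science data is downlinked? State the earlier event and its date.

Orbit insertion is achieved — January 12, 2031

Launch occurs: Dec 20, 2030.
The cruise phase begins: Dec 20, 2030 + 17 days = Jan 6, 2031.
Orbit insertion is achieved: Jan 6, 2031 + 6 days = Jan 12, 2031.
The spacecraft separates from the upper stage: Dec 21, 2030.
The first trajectory-correction burn executes: Dec 21, 2030 + 15 days = Jan 5, 2031.
The approach phase begins: Jan 5, 2031 + 3 days = Jan 8, 2031.
The first science data is downlinked: Jan 8, 2031 + 73 days = Mar 22, 2031.
Comparing: orbit insertion is achieved on Jan 12, 2031 vs the first science data is downlinked on Mar 22, 2031. Earlier: orbit insertion is achieved.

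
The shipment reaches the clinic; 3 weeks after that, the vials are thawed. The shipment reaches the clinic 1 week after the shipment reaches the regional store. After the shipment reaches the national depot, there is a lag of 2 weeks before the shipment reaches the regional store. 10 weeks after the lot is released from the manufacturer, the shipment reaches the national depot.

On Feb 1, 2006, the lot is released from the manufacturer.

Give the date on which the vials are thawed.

The lot is released from the manufacturer: Feb 1, 2006.
The shipment reaches the national depot: Feb 1, 2006 + 10 weeks = Apr 12, 2006.
The shipment reaches the regional store: Apr 12, 2006 + 2 weeks = Apr 26, 2006.
The shipment reaches the clinic: Apr 26, 2006 + 1 week = May 3, 2006.
The vials are thawed: May 3, 2006 + 3 weeks = May 24, 2006.

May 24, 2006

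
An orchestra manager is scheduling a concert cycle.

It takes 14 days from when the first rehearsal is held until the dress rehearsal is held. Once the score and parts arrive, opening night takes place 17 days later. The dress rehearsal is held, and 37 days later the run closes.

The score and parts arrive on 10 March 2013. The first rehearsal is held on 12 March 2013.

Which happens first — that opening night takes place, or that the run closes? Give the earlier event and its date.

The score and parts arrive: Mar 10, 2013.
Opening night takes place: Mar 10, 2013 + 17 days = Mar 27, 2013.
The first rehearsal is held: Mar 12, 2013.
The dress rehearsal is held: Mar 12, 2013 + 14 days = Mar 26, 2013.
The run closes: Mar 26, 2013 + 37 days = May 2, 2013.
Comparing: opening night takes place on Mar 27, 2013 vs the run closes on May 2, 2013. Earlier: opening night takes place.

Opening night takes place — 27 March 2013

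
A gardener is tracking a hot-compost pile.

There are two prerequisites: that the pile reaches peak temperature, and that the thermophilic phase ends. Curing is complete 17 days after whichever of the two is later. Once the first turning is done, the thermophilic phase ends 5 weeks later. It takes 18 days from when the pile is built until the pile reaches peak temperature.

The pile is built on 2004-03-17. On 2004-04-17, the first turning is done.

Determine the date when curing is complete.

2004-06-08

The pile is built: Mar 17, 2004.
The pile reaches peak temperature: Mar 17, 2004 + 18 days = Apr 4, 2004.
The first turning is done: Apr 17, 2004.
The thermophilic phase ends: Apr 17, 2004 + 5 weeks = May 22, 2004.
Both prerequisites met — the pile reaches peak temperature (Apr 4, 2004), the thermophilic phase ends (May 22, 2004); the later is May 22, 2004.
Curing is complete: May 22, 2004 + 17 days = Jun 8, 2004.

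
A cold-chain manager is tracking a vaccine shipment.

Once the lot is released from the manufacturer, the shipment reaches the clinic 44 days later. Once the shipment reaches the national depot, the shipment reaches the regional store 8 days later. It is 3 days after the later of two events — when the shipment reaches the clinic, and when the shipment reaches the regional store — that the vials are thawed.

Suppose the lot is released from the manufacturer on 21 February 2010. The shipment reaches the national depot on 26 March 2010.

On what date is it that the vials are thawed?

The lot is released from the manufacturer: Feb 21, 2010.
The shipment reaches the clinic: Feb 21, 2010 + 44 days = Apr 6, 2010.
The shipment reaches the national depot: Mar 26, 2010.
The shipment reaches the regional store: Mar 26, 2010 + 8 days = Apr 3, 2010.
Both prerequisites met — the shipment reaches the clinic (Apr 6, 2010), the shipment reaches the regional store (Apr 3, 2010); the later is Apr 6, 2010.
The vials are thawed: Apr 6, 2010 + 3 days = Apr 9, 2010.

9 April 2010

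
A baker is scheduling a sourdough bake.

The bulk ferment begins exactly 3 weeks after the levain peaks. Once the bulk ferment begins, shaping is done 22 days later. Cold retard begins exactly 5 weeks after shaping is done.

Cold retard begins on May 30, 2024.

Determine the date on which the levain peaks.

March 13, 2024

Cold retard begins: May 30, 2024.
Shaping is done: May 30, 2024 − 5 weeks = Apr 25, 2024.
The bulk ferment begins: Apr 25, 2024 − 22 days = Apr 3, 2024.
The levain peaks: Apr 3, 2024 − 3 weeks = Mar 13, 2024.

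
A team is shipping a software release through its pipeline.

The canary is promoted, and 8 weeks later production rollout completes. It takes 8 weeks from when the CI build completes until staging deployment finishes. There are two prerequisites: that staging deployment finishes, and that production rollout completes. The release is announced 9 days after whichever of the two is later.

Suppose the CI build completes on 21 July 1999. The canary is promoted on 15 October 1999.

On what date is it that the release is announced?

19 December 1999

The CI build completes: Jul 21, 1999.
Staging deployment finishes: Jul 21, 1999 + 8 weeks = Sep 15, 1999.
The canary is promoted: Oct 15, 1999.
Production rollout completes: Oct 15, 1999 + 8 weeks = Dec 10, 1999.
Both prerequisites met — staging deployment finishes (Sep 15, 1999), production rollout completes (Dec 10, 1999); the later is Dec 10, 1999.
The release is announced: Dec 10, 1999 + 9 days = Dec 19, 1999.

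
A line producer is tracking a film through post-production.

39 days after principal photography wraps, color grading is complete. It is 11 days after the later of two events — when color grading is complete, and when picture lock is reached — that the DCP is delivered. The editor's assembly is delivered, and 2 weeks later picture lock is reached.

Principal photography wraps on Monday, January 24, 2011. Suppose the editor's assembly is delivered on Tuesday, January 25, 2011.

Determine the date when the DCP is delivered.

Principal photography wraps: Jan 24, 2011.
Color grading is complete: Jan 24, 2011 + 39 days = Mar 4, 2011.
The editor's assembly is delivered: Jan 25, 2011.
Picture lock is reached: Jan 25, 2011 + 2 weeks = Feb 8, 2011.
Both prerequisites met — color grading is complete (Mar 4, 2011), picture lock is reached (Feb 8, 2011); the later is Mar 4, 2011.
The DCP is delivered: Mar 4, 2011 + 11 days = Mar 15, 2011.

Tuesday, March 15, 2011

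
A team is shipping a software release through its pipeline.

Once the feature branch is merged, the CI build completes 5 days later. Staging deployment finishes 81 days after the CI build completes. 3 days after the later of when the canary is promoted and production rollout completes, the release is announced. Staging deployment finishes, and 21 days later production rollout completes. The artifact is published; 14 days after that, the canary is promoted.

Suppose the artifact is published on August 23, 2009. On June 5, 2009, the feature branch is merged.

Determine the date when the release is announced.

September 23, 2009

The artifact is published: Aug 23, 2009.
The canary is promoted: Aug 23, 2009 + 14 days = Sep 6, 2009.
The feature branch is merged: Jun 5, 2009.
The CI build completes: Jun 5, 2009 + 5 days = Jun 10, 2009.
Staging deployment finishes: Jun 10, 2009 + 81 days = Aug 30, 2009.
Production rollout completes: Aug 30, 2009 + 21 days = Sep 20, 2009.
Both prerequisites met — the canary is promoted (Sep 6, 2009), production rollout completes (Sep 20, 2009); the later is Sep 20, 2009.
The release is announced: Sep 20, 2009 + 3 days = Sep 23, 2009.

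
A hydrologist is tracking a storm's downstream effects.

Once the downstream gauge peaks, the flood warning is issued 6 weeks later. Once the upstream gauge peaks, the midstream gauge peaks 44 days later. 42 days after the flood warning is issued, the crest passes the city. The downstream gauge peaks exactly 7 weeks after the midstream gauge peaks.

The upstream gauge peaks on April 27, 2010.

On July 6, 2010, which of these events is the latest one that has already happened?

The midstream gauge peaks

The upstream gauge peaks: Apr 27, 2010.
The midstream gauge peaks: Apr 27, 2010 + 44 days = Jun 10, 2010.
The downstream gauge peaks: Jun 10, 2010 + 7 weeks = Jul 29, 2010.
The flood warning is issued: Jul 29, 2010 + 6 weeks = Sep 9, 2010.
The crest passes the city: Sep 9, 2010 + 42 days = Oct 21, 2010.
Jul 6, 2010 falls between when the midstream gauge peaks (Jun 10, 2010) and when the downstream gauge peaks (Jul 29, 2010).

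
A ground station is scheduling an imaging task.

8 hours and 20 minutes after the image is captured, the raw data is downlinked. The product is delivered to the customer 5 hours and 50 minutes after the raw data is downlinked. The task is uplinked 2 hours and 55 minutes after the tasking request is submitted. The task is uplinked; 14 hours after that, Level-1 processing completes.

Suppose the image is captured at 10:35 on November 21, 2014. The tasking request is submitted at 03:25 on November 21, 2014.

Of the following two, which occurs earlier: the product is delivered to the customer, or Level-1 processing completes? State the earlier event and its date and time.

The image is captured: 10:35 Nov 21, 2014.
The raw data is downlinked: 10:35 Nov 21, 2014 + 8h20m = 18:55 Nov 21, 2014.
The product is delivered to the customer: 18:55 Nov 21, 2014 + 5h50m = 00:45 Nov 22, 2014.
The tasking request is submitted: 03:25 Nov 21, 2014.
The task is uplinked: 03:25 Nov 21, 2014 + 2h55m = 06:20 Nov 21, 2014.
Level-1 processing completes: 06:20 Nov 21, 2014 + 14h = 20:20 Nov 21, 2014.
Comparing: the product is delivered to the customer at 00:45 Nov 22, 2014 vs Level-1 processing completes at 20:20 Nov 21, 2014. Earlier: Level-1 processing completes.

Level-1 processing completes — 20:20 on November 21, 2014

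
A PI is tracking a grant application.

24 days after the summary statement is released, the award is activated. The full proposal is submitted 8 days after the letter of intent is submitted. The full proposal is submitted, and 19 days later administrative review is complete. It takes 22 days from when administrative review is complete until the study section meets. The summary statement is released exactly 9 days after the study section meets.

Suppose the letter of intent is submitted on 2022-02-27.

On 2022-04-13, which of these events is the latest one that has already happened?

Administrative review is complete

The letter of intent is submitted: Feb 27, 2022.
The full proposal is submitted: Feb 27, 2022 + 8 days = Mar 7, 2022.
Administrative review is complete: Mar 7, 2022 + 19 days = Mar 26, 2022.
The study section meets: Mar 26, 2022 + 22 days = Apr 17, 2022.
The summary statement is released: Apr 17, 2022 + 9 days = Apr 26, 2022.
The award is activated: Apr 26, 2022 + 24 days = May 20, 2022.
Apr 13, 2022 falls between when administrative review is complete (Mar 26, 2022) and when the study section meets (Apr 17, 2022).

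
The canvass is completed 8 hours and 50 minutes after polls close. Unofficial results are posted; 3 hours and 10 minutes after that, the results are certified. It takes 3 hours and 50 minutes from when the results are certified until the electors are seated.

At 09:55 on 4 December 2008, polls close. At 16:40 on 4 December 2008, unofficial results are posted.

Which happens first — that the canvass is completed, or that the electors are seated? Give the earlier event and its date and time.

The canvass is completed — 18:45 on 4 December 2008

Polls close: 09:55 Dec 4, 2008.
The canvass is completed: 09:55 Dec 4, 2008 + 8h50m = 18:45 Dec 4, 2008.
Unofficial results are posted: 16:40 Dec 4, 2008.
The results are certified: 16:40 Dec 4, 2008 + 3h10m = 19:50 Dec 4, 2008.
The electors are seated: 19:50 Dec 4, 2008 + 3h50m = 23:40 Dec 4, 2008.
Comparing: the canvass is completed at 18:45 Dec 4, 2008 vs the electors are seated at 23:40 Dec 4, 2008. Earlier: the canvass is completed.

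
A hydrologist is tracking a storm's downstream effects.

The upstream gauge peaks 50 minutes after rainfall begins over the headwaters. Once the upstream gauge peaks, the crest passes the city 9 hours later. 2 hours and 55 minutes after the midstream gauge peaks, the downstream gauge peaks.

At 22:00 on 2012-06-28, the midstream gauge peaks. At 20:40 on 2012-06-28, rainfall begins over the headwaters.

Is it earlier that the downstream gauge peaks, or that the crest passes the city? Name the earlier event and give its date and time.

The downstream gauge peaks — 00:55 on 2012-06-29

The midstream gauge peaks: 22:00 Jun 28, 2012.
The downstream gauge peaks: 22:00 Jun 28, 2012 + 2h55m = 00:55 Jun 29, 2012.
Rainfall begins over the headwaters: 20:40 Jun 28, 2012.
The upstream gauge peaks: 20:40 Jun 28, 2012 + 50m = 21:30 Jun 28, 2012.
The crest passes the city: 21:30 Jun 28, 2012 + 9h = 06:30 Jun 29, 2012.
Comparing: the downstream gauge peaks at 00:55 Jun 29, 2012 vs the crest passes the city at 06:30 Jun 29, 2012. Earlier: the downstream gauge peaks.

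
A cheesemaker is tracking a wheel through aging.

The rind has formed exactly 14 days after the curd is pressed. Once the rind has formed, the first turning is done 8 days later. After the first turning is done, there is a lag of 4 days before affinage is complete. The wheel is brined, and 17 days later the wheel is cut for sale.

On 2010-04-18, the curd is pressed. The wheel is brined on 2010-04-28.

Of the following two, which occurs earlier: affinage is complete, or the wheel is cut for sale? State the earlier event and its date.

The curd is pressed: Apr 18, 2010.
The rind has formed: Apr 18, 2010 + 14 days = May 2, 2010.
The first turning is done: May 2, 2010 + 8 days = May 10, 2010.
Affinage is complete: May 10, 2010 + 4 days = May 14, 2010.
The wheel is brined: Apr 28, 2010.
The wheel is cut for sale: Apr 28, 2010 + 17 days = May 15, 2010.
Comparing: affinage is complete on May 14, 2010 vs the wheel is cut for sale on May 15, 2010. Earlier: affinage is complete.

Affinage is complete — 2010-05-14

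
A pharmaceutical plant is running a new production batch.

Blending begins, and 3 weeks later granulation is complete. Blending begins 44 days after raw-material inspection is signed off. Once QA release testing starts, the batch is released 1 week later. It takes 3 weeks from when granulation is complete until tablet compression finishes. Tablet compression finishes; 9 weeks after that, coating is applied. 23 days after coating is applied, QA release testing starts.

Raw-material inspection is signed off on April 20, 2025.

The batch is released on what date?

Raw-material inspection is signed off: Apr 20, 2025.
Blending begins: Apr 20, 2025 + 44 days = Jun 3, 2025.
Granulation is complete: Jun 3, 2025 + 3 weeks = Jun 24, 2025.
Tablet compression finishes: Jun 24, 2025 + 3 weeks = Jul 15, 2025.
Coating is applied: Jul 15, 2025 + 9 weeks = Sep 16, 2025.
QA release testing starts: Sep 16, 2025 + 23 days = Oct 9, 2025.
The batch is released: Oct 9, 2025 + 1 week = Oct 16, 2025.

October 16, 2025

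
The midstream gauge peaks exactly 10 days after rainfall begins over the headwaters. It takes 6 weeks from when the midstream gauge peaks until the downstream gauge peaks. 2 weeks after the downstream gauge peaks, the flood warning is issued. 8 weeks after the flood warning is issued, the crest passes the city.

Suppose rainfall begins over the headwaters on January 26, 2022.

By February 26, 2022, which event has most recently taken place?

Rainfall begins over the headwaters: Jan 26, 2022.
The midstream gauge peaks: Jan 26, 2022 + 10 days = Feb 5, 2022.
The downstream gauge peaks: Feb 5, 2022 + 6 weeks = Mar 19, 2022.
The flood warning is issued: Mar 19, 2022 + 2 weeks = Apr 2, 2022.
The crest passes the city: Apr 2, 2022 + 8 weeks = May 28, 2022.
Feb 26, 2022 falls between when the midstream gauge peaks (Feb 5, 2022) and when the downstream gauge peaks (Mar 19, 2022).

The midstream gauge peaks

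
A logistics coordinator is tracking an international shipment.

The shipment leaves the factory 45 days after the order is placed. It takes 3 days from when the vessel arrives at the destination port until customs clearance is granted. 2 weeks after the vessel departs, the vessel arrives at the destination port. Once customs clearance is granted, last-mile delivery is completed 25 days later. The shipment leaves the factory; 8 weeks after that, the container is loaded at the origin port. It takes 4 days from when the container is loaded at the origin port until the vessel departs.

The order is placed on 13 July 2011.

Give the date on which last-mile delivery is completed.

The order is placed: Jul 13, 2011.
The shipment leaves the factory: Jul 13, 2011 + 45 days = Aug 27, 2011.
The container is loaded at the origin port: Aug 27, 2011 + 8 weeks = Oct 22, 2011.
The vessel departs: Oct 22, 2011 + 4 days = Oct 26, 2011.
The vessel arrives at the destination port: Oct 26, 2011 + 2 weeks = Nov 9, 2011.
Customs clearance is granted: Nov 9, 2011 + 3 days = Nov 12, 2011.
Last-mile delivery is completed: Nov 12, 2011 + 25 days = Dec 7, 2011.

7 December 2011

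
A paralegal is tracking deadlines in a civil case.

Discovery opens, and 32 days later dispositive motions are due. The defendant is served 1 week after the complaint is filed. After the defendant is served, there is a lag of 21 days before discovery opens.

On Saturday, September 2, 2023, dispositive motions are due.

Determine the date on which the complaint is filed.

Tuesday, July 4, 2023

Dispositive motions are due: Sep 2, 2023.
Discovery opens: Sep 2, 2023 − 32 days = Aug 1, 2023.
The defendant is served: Aug 1, 2023 − 21 days = Jul 11, 2023.
The complaint is filed: Jul 11, 2023 − 1 week = Jul 4, 2023.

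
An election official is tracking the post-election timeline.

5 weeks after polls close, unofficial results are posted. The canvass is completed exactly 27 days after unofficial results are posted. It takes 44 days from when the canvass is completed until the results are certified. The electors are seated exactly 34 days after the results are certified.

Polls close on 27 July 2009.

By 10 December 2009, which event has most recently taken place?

The results are certified

Polls close: Jul 27, 2009.
Unofficial results are posted: Jul 27, 2009 + 5 weeks = Aug 31, 2009.
The canvass is completed: Aug 31, 2009 + 27 days = Sep 27, 2009.
The results are certified: Sep 27, 2009 + 44 days = Nov 10, 2009.
The electors are seated: Nov 10, 2009 + 34 days = Dec 14, 2009.
Dec 10, 2009 falls between when the results are certified (Nov 10, 2009) and when the electors are seated (Dec 14, 2009).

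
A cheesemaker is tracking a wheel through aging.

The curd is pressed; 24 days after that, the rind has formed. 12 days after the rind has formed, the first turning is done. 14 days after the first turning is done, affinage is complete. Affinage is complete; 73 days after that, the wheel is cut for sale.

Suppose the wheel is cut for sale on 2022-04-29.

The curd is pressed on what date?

The wheel is cut for sale: Apr 29, 2022.
Affinage is complete: Apr 29, 2022 − 73 days = Feb 15, 2022.
The first turning is done: Feb 15, 2022 − 14 days = Feb 1, 2022.
The rind has formed: Feb 1, 2022 − 12 days = Jan 20, 2022.
The curd is pressed: Jan 20, 2022 − 24 days = Dec 27, 2021.

2021-12-27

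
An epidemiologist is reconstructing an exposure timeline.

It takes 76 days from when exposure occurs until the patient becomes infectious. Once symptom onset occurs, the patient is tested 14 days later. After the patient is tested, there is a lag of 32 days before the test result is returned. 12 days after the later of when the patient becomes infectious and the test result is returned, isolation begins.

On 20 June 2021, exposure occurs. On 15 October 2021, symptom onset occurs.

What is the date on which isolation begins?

Exposure occurs: Jun 20, 2021.
The patient becomes infectious: Jun 20, 2021 + 76 days = Sep 4, 2021.
Symptom onset occurs: Oct 15, 2021.
The patient is tested: Oct 15, 2021 + 14 days = Oct 29, 2021.
The test result is returned: Oct 29, 2021 + 32 days = Nov 30, 2021.
Both prerequisites met — the patient becomes infectious (Sep 4, 2021), the test result is returned (Nov 30, 2021); the later is Nov 30, 2021.
Isolation begins: Nov 30, 2021 + 12 days = Dec 12, 2021.

12 December 2021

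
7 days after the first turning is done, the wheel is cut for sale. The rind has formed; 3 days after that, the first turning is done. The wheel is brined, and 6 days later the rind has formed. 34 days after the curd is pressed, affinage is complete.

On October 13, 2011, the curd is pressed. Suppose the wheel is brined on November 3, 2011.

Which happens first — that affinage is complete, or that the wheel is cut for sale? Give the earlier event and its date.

The curd is pressed: Oct 13, 2011.
Affinage is complete: Oct 13, 2011 + 34 days = Nov 16, 2011.
The wheel is brined: Nov 3, 2011.
The rind has formed: Nov 3, 2011 + 6 days = Nov 9, 2011.
The first turning is done: Nov 9, 2011 + 3 days = Nov 12, 2011.
The wheel is cut for sale: Nov 12, 2011 + 7 days = Nov 19, 2011.
Comparing: affinage is complete on Nov 16, 2011 vs the wheel is cut for sale on Nov 19, 2011. Earlier: affinage is complete.

Affinage is complete — November 16, 2011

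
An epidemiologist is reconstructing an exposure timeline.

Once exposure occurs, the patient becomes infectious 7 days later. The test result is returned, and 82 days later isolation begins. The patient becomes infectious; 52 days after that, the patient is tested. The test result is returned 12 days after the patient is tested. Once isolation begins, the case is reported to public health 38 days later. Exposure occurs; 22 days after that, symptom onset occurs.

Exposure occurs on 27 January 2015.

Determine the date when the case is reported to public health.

6 August 2015

Exposure occurs: Jan 27, 2015.
The patient becomes infectious: Jan 27, 2015 + 7 days = Feb 3, 2015.
The patient is tested: Feb 3, 2015 + 52 days = Mar 27, 2015.
The test result is returned: Mar 27, 2015 + 12 days = Apr 8, 2015.
Isolation begins: Apr 8, 2015 + 82 days = Jun 29, 2015.
The case is reported to public health: Jun 29, 2015 + 38 days = Aug 6, 2015.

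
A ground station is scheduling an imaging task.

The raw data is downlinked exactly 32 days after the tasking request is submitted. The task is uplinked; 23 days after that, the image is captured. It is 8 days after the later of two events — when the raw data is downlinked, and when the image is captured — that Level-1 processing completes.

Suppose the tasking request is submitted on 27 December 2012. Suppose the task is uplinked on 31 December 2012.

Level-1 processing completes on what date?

5 February 2013

The tasking request is submitted: Dec 27, 2012.
The raw data is downlinked: Dec 27, 2012 + 32 days = Jan 28, 2013.
The task is uplinked: Dec 31, 2012.
The image is captured: Dec 31, 2012 + 23 days = Jan 23, 2013.
Both prerequisites met — the raw data is downlinked (Jan 28, 2013), the image is captured (Jan 23, 2013); the later is Jan 28, 2013.
Level-1 processing completes: Jan 28, 2013 + 8 days = Feb 5, 2013.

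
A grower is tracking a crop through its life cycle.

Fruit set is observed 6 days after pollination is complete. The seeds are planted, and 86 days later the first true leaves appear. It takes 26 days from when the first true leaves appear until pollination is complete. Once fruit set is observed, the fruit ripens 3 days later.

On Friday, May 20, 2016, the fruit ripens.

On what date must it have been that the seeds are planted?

The fruit ripens: May 20, 2016.
Fruit set is observed: May 20, 2016 − 3 days = May 17, 2016.
Pollination is complete: May 17, 2016 − 6 days = May 11, 2016.
The first true leaves appear: May 11, 2016 − 26 days = Apr 15, 2016.
The seeds are planted: Apr 15, 2016 − 86 days = Jan 20, 2016.

Wednesday, January 20, 2016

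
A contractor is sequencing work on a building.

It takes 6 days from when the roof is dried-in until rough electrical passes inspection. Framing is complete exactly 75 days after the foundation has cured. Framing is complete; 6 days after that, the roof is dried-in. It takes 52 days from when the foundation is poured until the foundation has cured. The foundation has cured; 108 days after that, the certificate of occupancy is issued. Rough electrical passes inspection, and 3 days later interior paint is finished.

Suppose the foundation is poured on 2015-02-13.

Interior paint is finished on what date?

The foundation is poured: Feb 13, 2015.
The foundation has cured: Feb 13, 2015 + 52 days = Apr 6, 2015.
Framing is complete: Apr 6, 2015 + 75 days = Jun 20, 2015.
The roof is dried-in: Jun 20, 2015 + 6 days = Jun 26, 2015.
Rough electrical passes inspection: Jun 26, 2015 + 6 days = Jul 2, 2015.
Interior paint is finished: Jul 2, 2015 + 3 days = Jul 5, 2015.

2015-07-05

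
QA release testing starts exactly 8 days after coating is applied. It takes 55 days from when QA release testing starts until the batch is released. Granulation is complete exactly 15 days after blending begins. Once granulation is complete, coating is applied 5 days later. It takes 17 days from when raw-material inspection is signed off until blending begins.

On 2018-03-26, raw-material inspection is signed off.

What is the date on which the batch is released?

2018-07-04

Raw-material inspection is signed off: Mar 26, 2018.
Blending begins: Mar 26, 2018 + 17 days = Apr 12, 2018.
Granulation is complete: Apr 12, 2018 + 15 days = Apr 27, 2018.
Coating is applied: Apr 27, 2018 + 5 days = May 2, 2018.
QA release testing starts: May 2, 2018 + 8 days = May 10, 2018.
The batch is released: May 10, 2018 + 55 days = Jul 4, 2018.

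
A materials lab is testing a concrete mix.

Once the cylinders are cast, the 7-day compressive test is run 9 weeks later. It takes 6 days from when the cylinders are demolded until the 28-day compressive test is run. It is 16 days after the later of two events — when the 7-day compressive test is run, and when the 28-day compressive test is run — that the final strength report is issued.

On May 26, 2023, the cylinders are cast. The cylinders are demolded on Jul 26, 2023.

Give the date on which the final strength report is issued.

The cylinders are cast: May 26, 2023.
The 7-day compressive test is run: May 26, 2023 + 9 weeks = Jul 28, 2023.
The cylinders are demolded: Jul 26, 2023.
The 28-day compressive test is run: Jul 26, 2023 + 6 days = Aug 1, 2023.
Both prerequisites met — the 7-day compressive test is run (Jul 28, 2023), the 28-day compressive test is run (Aug 1, 2023); the later is Aug 1, 2023.
The final strength report is issued: Aug 1, 2023 + 16 days = Aug 17, 2023.

Aug 17, 2023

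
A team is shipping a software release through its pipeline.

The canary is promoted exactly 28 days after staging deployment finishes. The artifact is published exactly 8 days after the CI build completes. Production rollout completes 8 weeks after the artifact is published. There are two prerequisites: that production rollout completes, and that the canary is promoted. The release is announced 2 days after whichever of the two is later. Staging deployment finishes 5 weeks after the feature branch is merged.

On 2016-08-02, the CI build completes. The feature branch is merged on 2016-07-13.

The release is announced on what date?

The CI build completes: Aug 2, 2016.
The artifact is published: Aug 2, 2016 + 8 days = Aug 10, 2016.
Production rollout completes: Aug 10, 2016 + 8 weeks = Oct 5, 2016.
The feature branch is merged: Jul 13, 2016.
Staging deployment finishes: Jul 13, 2016 + 5 weeks = Aug 17, 2016.
The canary is promoted: Aug 17, 2016 + 28 days = Sep 14, 2016.
Both prerequisites met — production rollout completes (Oct 5, 2016), the canary is promoted (Sep 14, 2016); the later is Oct 5, 2016.
The release is announced: Oct 5, 2016 + 2 days = Oct 7, 2016.

2016-10-07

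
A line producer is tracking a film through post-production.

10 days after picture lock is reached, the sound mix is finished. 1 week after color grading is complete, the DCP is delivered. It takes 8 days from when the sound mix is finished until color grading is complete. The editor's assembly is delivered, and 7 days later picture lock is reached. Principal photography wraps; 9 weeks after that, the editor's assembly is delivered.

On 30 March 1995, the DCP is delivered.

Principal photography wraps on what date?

25 December 1994

The DCP is delivered: Mar 30, 1995.
Color grading is complete: Mar 30, 1995 − 1 week = Mar 23, 1995.
The sound mix is finished: Mar 23, 1995 − 8 days = Mar 15, 1995.
Picture lock is reached: Mar 15, 1995 − 10 days = Mar 5, 1995.
The editor's assembly is delivered: Mar 5, 1995 − 7 days = Feb 26, 1995.
Principal photography wraps: Feb 26, 1995 − 9 weeks = Dec 25, 1994.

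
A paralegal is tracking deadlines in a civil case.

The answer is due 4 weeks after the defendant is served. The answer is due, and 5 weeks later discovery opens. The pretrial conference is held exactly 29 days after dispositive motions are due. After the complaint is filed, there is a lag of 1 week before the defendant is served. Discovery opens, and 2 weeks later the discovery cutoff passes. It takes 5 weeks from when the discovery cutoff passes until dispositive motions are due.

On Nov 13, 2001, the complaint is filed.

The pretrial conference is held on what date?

Apr 10, 2002

The complaint is filed: Nov 13, 2001.
The defendant is served: Nov 13, 2001 + 1 week = Nov 20, 2001.
The answer is due: Nov 20, 2001 + 4 weeks = Dec 18, 2001.
Discovery opens: Dec 18, 2001 + 5 weeks = Jan 22, 2002.
The discovery cutoff passes: Jan 22, 2002 + 2 weeks = Feb 5, 2002.
Dispositive motions are due: Feb 5, 2002 + 5 weeks = Mar 12, 2002.
The pretrial conference is held: Mar 12, 2002 + 29 days = Apr 10, 2002.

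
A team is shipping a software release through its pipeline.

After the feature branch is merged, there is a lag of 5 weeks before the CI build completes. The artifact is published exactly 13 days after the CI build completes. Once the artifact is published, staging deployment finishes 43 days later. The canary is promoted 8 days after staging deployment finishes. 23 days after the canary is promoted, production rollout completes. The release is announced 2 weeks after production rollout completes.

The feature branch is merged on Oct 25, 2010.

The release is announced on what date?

The feature branch is merged: Oct 25, 2010.
The CI build completes: Oct 25, 2010 + 5 weeks = Nov 29, 2010.
The artifact is published: Nov 29, 2010 + 13 days = Dec 12, 2010.
Staging deployment finishes: Dec 12, 2010 + 43 days = Jan 24, 2011.
The canary is promoted: Jan 24, 2011 + 8 days = Feb 1, 2011.
Production rollout completes: Feb 1, 2011 + 23 days = Feb 24, 2011.
The release is announced: Feb 24, 2011 + 2 weeks = Mar 10, 2011.

Mar 10, 2011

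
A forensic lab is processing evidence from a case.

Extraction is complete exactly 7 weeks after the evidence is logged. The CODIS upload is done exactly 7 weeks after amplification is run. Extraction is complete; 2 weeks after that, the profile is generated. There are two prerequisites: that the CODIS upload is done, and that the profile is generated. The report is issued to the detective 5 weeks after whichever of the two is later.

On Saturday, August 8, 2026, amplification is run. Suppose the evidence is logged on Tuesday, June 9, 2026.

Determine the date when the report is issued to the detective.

Amplification is run: Aug 8, 2026.
The CODIS upload is done: Aug 8, 2026 + 7 weeks = Sep 26, 2026.
The evidence is logged: Jun 9, 2026.
Extraction is complete: Jun 9, 2026 + 7 weeks = Jul 28, 2026.
The profile is generated: Jul 28, 2026 + 2 weeks = Aug 11, 2026.
Both prerequisites met — the CODIS upload is done (Sep 26, 2026), the profile is generated (Aug 11, 2026); the later is Sep 26, 2026.
The report is issued to the detective: Sep 26, 2026 + 5 weeks = Oct 31, 2026.

Saturday, October 31, 2026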